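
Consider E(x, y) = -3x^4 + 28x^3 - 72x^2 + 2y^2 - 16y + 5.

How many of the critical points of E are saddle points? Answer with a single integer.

E separates as a function of x plus a function of y, so ∇E=0 decouples.
∂E/∂x = -12x(x - 4)(x - 3) = 0 at x ∈ {0, 3, 4}; ∂E/∂y = 4(y - 4) = 0 at y ∈ {4}.
The Hessian is diagonal: diag(E_xx, E_yy). Second derivatives: E_xx(0)=-144, E_xx(3)=36, E_xx(4)=-48; E_yy(4)=4.
Saddle points occur where the two diagonal entries have opposite signs: (0, 4), (4, 4). Count: 2.

2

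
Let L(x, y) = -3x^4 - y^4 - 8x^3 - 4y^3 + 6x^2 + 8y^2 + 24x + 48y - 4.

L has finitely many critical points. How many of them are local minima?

1

L separates as a function of x plus a function of y, so ∇L=0 decouples.
∂L/∂x = -12(x - 1)(x + 1)(x + 2) = 0 at x ∈ {-2, -1, 1}; ∂L/∂y = -4(y - 2)(y + 2)(y + 3) = 0 at y ∈ {-3, -2, 2}.
The Hessian is diagonal: diag(L_xx, L_yy). Second derivatives: L_xx(-2)=-36, L_xx(-1)=24, L_xx(1)=-72; L_yy(-3)=-20, L_yy(-2)=16, L_yy(2)=-80.
Local minima occur where both diagonal entries positive: (-1, -2). Count: 1.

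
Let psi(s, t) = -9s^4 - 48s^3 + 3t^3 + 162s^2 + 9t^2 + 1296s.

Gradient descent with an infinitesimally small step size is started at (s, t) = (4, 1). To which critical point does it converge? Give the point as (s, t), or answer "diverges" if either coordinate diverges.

diverges

psi is separable, so gradient descent decouples: s follows -∂psi/∂s, t follows -∂psi/∂t.
∂psi/∂s = -36(s - 3)(s + 3)(s + 4); at s=4 this is -2016, so s increases.
∂psi/∂t = 9t(t + 2); at t=1 this is 27, so t decreases.
The s-coordinate has no critical point in that direction and runs off to infinity.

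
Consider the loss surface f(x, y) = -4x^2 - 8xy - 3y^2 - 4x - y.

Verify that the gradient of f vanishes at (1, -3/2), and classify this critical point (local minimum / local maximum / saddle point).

∇f = (-8x - 8y - 4, -8x - 6y - 1); substituting (1, -3/2) gives ∇f = (0, 0), so (1, -3/2) is indeed a critical point.
The Hessian of f is constant: H = [[-8, -8], [-8, -6]].
det(H) = (-8)·(-6) − (-8)² = -16.
Since det(H) < 0, H is indefinite and the critical point is a saddle point.

saddle point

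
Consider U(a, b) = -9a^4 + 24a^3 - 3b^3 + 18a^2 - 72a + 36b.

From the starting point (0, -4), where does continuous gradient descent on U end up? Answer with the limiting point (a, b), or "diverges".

(1, -2)

U is separable, so gradient descent decouples: a follows -∂U/∂a, b follows -∂U/∂b.
∂U/∂a = -36(a - 2)(a - 1)(a + 1); at a=0 this is -72, so a increases.
∂U/∂b = -9(b - 2)(b + 2); at b=-4 this is -108, so b increases.
a converges to its nearest critical value 1 (a local min of the a-part); b converges to -2. The iterate converges to (1, -2).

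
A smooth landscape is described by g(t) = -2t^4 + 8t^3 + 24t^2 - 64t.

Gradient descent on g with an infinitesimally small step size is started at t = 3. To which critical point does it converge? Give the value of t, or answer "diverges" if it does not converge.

g'(t) = -8(t - 4)(t - 1)(t + 2), so g'(3) = 80.
Gradient descent moves in the -g' direction, i.e. t is decreasing.
The nearest critical point in that direction is t = 1, where g'' = 72 > 0 (a local minimum). The iterate converges there.

1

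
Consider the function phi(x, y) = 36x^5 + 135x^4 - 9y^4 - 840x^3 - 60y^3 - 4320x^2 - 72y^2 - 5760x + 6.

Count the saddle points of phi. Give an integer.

phi separates as a function of x plus a function of y, so ∇phi=0 decouples.
∂phi/∂x = 180(x - 4)(x + 1)(x + 2)(x + 4) = 0 at x ∈ {-4, -2, -1, 4}; ∂phi/∂y = -36y(y + 1)(y + 4) = 0 at y ∈ {-4, -1, 0}.
The Hessian is diagonal: diag(phi_xx, phi_yy). Second derivatives: phi_xx(-4)=-8640, phi_xx(-2)=2160, phi_xx(-1)=-2700, phi_xx(4)=43200; phi_yy(-4)=-432, phi_yy(-1)=108, phi_yy(0)=-144.
Saddle points occur where the two diagonal entries have opposite signs: (-4, -1), (-2, -4), (-2, 0), (-1, -1), (4, -4), (4, 0). Count: 6.

6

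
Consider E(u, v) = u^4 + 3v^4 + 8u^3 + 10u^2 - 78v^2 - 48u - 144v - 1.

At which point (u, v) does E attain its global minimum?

(1, 4)

E(u,v) separates as P(u) + Q(v) − 1, so its minimum is min P + min Q − 1.
P'(u) = 4(u - 1)(u + 3)(u + 4) vanishes at u ∈ {-4, -3, 1}; Q'(v) = 12(v - 4)(v + 1)(v + 3) vanishes at v ∈ {-3, -1, 4}.
Local minima of P (where P''>0): P(-4)=96, P(1)=-29. Local minima of Q: Q(-3)=-27, Q(4)=-1056.
So the global minimum of E is P(1) + Q(4) − 1 = -29 − 1056 − 1 = -1086, attained at (1, 4).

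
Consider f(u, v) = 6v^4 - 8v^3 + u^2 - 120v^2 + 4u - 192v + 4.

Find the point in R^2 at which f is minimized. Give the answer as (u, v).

f(u,v) separates as P(u) + Q(v) + 4, so its minimum is min P + min Q + 4.
P'(u) = 2u + 4 vanishes at u ∈ {-2}; Q'(v) = 24(v - 4)(v + 1)(v + 2) vanishes at v ∈ {-2, -1, 4}.
Local minima of P (where P''>0): P(-2)=-4. Local minima of Q: Q(-2)=64, Q(4)=-1664.
So the global minimum of f is P(-2) + Q(4) + 4 = -4 − 1664 + 4 = -1664, attained at (-2, 4).

(-2, 4)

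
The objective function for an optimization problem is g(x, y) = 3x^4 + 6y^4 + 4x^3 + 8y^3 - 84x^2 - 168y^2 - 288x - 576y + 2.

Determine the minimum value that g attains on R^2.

-4414

g(x,y) separates as P(x) + Q(y) + 2, so its minimum is min P + min Q + 2.
P'(x) = 12(x - 4)(x + 2)(x + 3) vanishes at x ∈ {-3, -2, 4}; Q'(y) = 24(y - 4)(y + 2)(y + 3) vanishes at y ∈ {-3, -2, 4}.
Local minima of P (where P''>0): P(-3)=243, P(4)=-1472. Local minima of Q: Q(-3)=486, Q(4)=-2944.
So the global minimum of g is P(4) + Q(4) + 2 = -1472 − 2944 + 2 = -4414, attained at (4, 4).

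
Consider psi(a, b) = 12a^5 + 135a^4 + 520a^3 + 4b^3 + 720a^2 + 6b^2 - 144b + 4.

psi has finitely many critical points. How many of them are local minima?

psi separates as a function of a plus a function of b, so ∇psi=0 decouples.
∂psi/∂a = 60a(a + 2)(a + 3)(a + 4) = 0 at a ∈ {-4, -3, -2, 0}; ∂psi/∂b = 12(b - 3)(b + 4) = 0 at b ∈ {-4, 3}.
The Hessian is diagonal: diag(psi_aa, psi_bb). Second derivatives: psi_aa(-4)=-480, psi_aa(-3)=180, psi_aa(-2)=-240, psi_aa(0)=1440; psi_bb(-4)=-84, psi_bb(3)=84.
Local minima occur where both diagonal entries positive: (-3, 3), (0, 3). Count: 2.

2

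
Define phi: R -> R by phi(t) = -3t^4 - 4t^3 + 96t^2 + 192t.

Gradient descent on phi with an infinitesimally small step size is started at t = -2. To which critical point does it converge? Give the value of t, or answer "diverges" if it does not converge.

-1

phi'(t) = -12(t - 4)(t + 1)(t + 4), so phi'(-2) = -144.
Gradient descent moves in the -phi' direction, i.e. t is increasing.
The nearest critical point in that direction is t = -1, where phi'' = 180 > 0 (a local minimum). The iterate converges there.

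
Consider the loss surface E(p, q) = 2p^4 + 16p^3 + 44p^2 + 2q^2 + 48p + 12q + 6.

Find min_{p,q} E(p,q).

-30

E(p,q) separates as A(p) + B(q) + 6, so its minimum is min A + min B + 6.
A'(p) = 8(p + 1)(p + 2)(p + 3) vanishes at p ∈ {-3, -2, -1}; B'(q) = 4q + 12 vanishes at q ∈ {-3}.
Local minima of A (where A''>0): A(-3)=-18, A(-1)=-18. Local minima of B: B(-3)=-18.
So the global minimum of E is A(-3) + B(-3) + 6 = -18 − 18 + 6 = -30, attained at (-3, -3).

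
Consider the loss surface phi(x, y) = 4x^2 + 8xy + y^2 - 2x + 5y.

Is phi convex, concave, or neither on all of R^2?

neither

phi is quadratic, so its Hessian is the constant matrix H = [[8, 8], [8, 2]].
det(H) = -48, tr(H) = 10.
det(H) < 0, so H is indefinite: neither convex nor concave.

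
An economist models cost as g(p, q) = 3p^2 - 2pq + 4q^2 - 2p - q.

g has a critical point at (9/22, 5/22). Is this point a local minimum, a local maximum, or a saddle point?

local minimum

The Hessian of g is constant: H = [[6, -2], [-2, 8]].
det(H) = 6·8 − (-2)² = 44.
det(H) > 0 and tr(H) = 14 > 0, so H is positive definite and the point is a local minimum.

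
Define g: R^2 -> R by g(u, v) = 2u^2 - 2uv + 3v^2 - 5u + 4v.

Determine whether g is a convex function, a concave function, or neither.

g is quadratic, so its Hessian is the constant matrix H = [[4, -2], [-2, 6]].
det(H) = 20, tr(H) = 10.
det(H) > 0 and tr(H) > 0, so H is positive definite everywhere: convex.

convex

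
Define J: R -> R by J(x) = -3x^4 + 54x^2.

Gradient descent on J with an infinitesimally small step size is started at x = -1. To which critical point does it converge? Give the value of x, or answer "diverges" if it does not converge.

J'(x) = -12x(x - 3)(x + 3), so J'(-1) = -96.
Gradient descent moves in the -J' direction, i.e. x is increasing.
The nearest critical point in that direction is x = 0, where J'' = 108 > 0 (a local minimum). The iterate converges there.

0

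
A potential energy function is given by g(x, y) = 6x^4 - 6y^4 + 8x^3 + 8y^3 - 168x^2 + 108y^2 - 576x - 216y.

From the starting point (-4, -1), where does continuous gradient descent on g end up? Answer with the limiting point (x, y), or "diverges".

g is separable, so gradient descent decouples: x follows -∂g/∂x, y follows -∂g/∂y.
∂g/∂x = 24(x - 4)(x + 2)(x + 3); at x=-4 this is -384, so x increases.
∂g/∂y = -24(y - 3)(y - 1)(y + 3); at y=-1 this is -384, so y increases.
x converges to its nearest critical value -3 (a local min of the x-part); y converges to 1. The iterate converges to (-3, 1).

(-3, 1)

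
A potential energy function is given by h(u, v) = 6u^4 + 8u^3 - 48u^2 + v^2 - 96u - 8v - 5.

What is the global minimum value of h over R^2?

h(u,v) separates as P(u) + Q(v) − 5, so its minimum is min P + min Q − 5.
P'(u) = 24(u - 2)(u + 1)(u + 2) vanishes at u ∈ {-2, -1, 2}; Q'(v) = 2v - 8 vanishes at v ∈ {4}.
Local minima of P (where P''>0): P(-2)=32, P(2)=-224. Local minima of Q: Q(4)=-16.
So the global minimum of h is P(2) + Q(4) − 5 = -224 − 16 − 5 = -245, attained at (2, 4).

-245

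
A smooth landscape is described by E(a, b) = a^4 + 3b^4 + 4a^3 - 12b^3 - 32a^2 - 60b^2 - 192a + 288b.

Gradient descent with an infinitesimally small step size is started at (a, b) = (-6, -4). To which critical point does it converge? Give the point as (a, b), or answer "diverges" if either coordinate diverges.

E is separable, so gradient descent decouples: a follows -∂E/∂a, b follows -∂E/∂b.
∂E/∂a = 4(a - 4)(a + 3)(a + 4); at a=-6 this is -240, so a increases.
∂E/∂b = 12(b - 4)(b - 2)(b + 3); at b=-4 this is -576, so b increases.
a converges to its nearest critical value -4 (a local min of the a-part); b converges to -3. The iterate converges to (-4, -3).

(-4, -3)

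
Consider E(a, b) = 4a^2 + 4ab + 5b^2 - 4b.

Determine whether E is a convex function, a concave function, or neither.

E is quadratic, so its Hessian is the constant matrix H = [[8, 4], [4, 10]].
det(H) = 64, tr(H) = 18.
det(H) > 0 and tr(H) > 0, so H is positive definite everywhere: convex.

convex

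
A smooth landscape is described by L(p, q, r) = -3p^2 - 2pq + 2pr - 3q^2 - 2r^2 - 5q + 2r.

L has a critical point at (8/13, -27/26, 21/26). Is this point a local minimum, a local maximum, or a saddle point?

The Hessian is constant: H = [[-6, -2, 2], [-2, -6, 0], [2, 0, -4]].
Leading principal minors: Δ₁ = -6, Δ₂ = 32, Δ₃ = -104.
The minors alternate sign starting negative (−, +, −), so H is negative definite: a local maximum.

local maximum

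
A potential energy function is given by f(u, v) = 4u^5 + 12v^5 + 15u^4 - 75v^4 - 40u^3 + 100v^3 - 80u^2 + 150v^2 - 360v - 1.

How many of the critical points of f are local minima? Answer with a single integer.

f separates as a function of u plus a function of v, so ∇f=0 decouples.
∂f/∂u = 20u(u - 2)(u + 1)(u + 4) = 0 at u ∈ {-4, -1, 0, 2}; ∂f/∂v = 60(v - 3)(v - 2)(v - 1)(v + 1) = 0 at v ∈ {-1, 1, 2, 3}.
The Hessian is diagonal: diag(f_uu, f_vv). Second derivatives: f_uu(-4)=-1440, f_uu(-1)=180, f_uu(0)=-160, f_uu(2)=720; f_vv(-1)=-1440, f_vv(1)=240, f_vv(2)=-180, f_vv(3)=480.
Local minima occur where both diagonal entries positive: (-1, 1), (-1, 3), (2, 1), (2, 3). Count: 4.

4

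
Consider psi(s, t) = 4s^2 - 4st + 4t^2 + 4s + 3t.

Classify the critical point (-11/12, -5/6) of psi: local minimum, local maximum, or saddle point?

local minimum

The Hessian of psi is constant: H = [[8, -4], [-4, 8]].
det(H) = 8·8 − (-4)² = 48.
det(H) > 0 and tr(H) = 16 > 0, so H is positive definite and the point is a local minimum.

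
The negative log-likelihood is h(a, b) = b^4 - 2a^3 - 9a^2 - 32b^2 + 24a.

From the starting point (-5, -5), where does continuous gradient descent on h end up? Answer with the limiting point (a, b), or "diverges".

(-4, -4)

h is separable, so gradient descent decouples: a follows -∂h/∂a, b follows -∂h/∂b.
∂h/∂a = -6(a - 1)(a + 4); at a=-5 this is -36, so a increases.
∂h/∂b = 4b(b - 4)(b + 4); at b=-5 this is -180, so b increases.
a converges to its nearest critical value -4 (a local min of the a-part); b converges to -4. The iterate converges to (-4, -4).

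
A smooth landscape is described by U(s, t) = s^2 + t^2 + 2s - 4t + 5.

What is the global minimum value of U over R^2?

0

U(s,t) separates as P(s) + Q(t) + 5, so its minimum is min P + min Q + 5.
P'(s) = 2s + 2 vanishes at s ∈ {-1}; Q'(t) = 2(t - 2) vanishes at t ∈ {2}.
Local minima of P (where P''>0): P(-1)=-1. Local minima of Q: Q(2)=-4.
So the global minimum of U is P(-1) + Q(2) + 5 = -1 − 4 + 5 = 0, attained at (-1, 2).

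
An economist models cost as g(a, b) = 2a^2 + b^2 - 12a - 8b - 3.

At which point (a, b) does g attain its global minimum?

(3, 4)

g(a,b) separates as P(a) + Q(b) − 3, so its minimum is min P + min Q − 3.
P'(a) = 4a - 12 vanishes at a ∈ {3}; Q'(b) = 2b - 8 vanishes at b ∈ {4}.
Local minima of P (where P''>0): P(3)=-18. Local minima of Q: Q(4)=-16.
So the global minimum of g is P(3) + Q(4) − 3 = -18 − 16 − 3 = -37, attained at (3, 4).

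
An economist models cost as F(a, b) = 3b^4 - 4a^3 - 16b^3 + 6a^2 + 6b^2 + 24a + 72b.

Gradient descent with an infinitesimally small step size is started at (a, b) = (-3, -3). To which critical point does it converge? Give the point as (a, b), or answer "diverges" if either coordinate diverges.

(-1, -1)

F is separable, so gradient descent decouples: a follows -∂F/∂a, b follows -∂F/∂b.
∂F/∂a = -12(a - 2)(a + 1); at a=-3 this is -120, so a increases.
∂F/∂b = 12(b - 3)(b - 2)(b + 1); at b=-3 this is -720, so b increases.
a converges to its nearest critical value -1 (a local min of the a-part); b converges to -1. The iterate converges to (-1, -1).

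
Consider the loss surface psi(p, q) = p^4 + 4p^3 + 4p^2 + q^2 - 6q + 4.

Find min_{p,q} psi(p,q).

psi(p,q) separates as A(p) + B(q) + 4, so its minimum is min A + min B + 4.
A'(p) = 4p(p + 1)(p + 2) vanishes at p ∈ {-2, -1, 0}; B'(q) = 2q - 6 vanishes at q ∈ {3}.
Local minima of A (where A''>0): A(-2)=0, A(0)=0. Local minima of B: B(3)=-9.
So the global minimum of psi is A(-2) + B(3) + 4 = 0 − 9 + 4 = -5, attained at (-2, 3).

-5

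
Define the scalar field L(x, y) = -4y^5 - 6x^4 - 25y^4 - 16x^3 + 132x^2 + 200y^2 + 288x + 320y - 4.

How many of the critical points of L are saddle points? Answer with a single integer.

L separates as a function of x plus a function of y, so ∇L=0 decouples.
∂L/∂x = -24(x - 3)(x + 1)(x + 4) = 0 at x ∈ {-4, -1, 3}; ∂L/∂y = -20(y - 2)(y + 1)(y + 2)(y + 4) = 0 at y ∈ {-4, -2, -1, 2}.
The Hessian is diagonal: diag(L_xx, L_yy). Second derivatives: L_xx(-4)=-504, L_xx(-1)=288, L_xx(3)=-672; L_yy(-4)=720, L_yy(-2)=-160, L_yy(-1)=180, L_yy(2)=-1440.
Saddle points occur where the two diagonal entries have opposite signs: (-4, -4), (-4, -1), (-1, -2), (-1, 2), (3, -4), (3, -1). Count: 6.

6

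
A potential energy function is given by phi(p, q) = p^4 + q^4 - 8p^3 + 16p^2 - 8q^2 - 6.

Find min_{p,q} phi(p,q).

phi(p,q) separates as A(p) + B(q) − 6, so its minimum is min A + min B − 6.
A'(p) = 4p(p - 4)(p - 2) vanishes at p ∈ {0, 2, 4}; B'(q) = 4q(q - 2)(q + 2) vanishes at q ∈ {-2, 0, 2}.
Local minima of A (where A''>0): A(0)=0, A(4)=0. Local minima of B: B(-2)=-16, B(2)=-16.
So the global minimum of phi is A(0) + B(-2) − 6 = 0 − 16 − 6 = -22, attained at (0, -2).

-22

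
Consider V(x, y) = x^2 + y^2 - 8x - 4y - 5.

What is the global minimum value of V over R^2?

-25

V(x,y) separates as P(x) + Q(y) − 5, so its minimum is min P + min Q − 5.
P'(x) = 2x - 8 vanishes at x ∈ {4}; Q'(y) = 2y - 4 vanishes at y ∈ {2}.
Local minima of P (where P''>0): P(4)=-16. Local minima of Q: Q(2)=-4.
So the global minimum of V is P(4) + Q(2) − 5 = -16 − 4 − 5 = -25, attained at (4, 2).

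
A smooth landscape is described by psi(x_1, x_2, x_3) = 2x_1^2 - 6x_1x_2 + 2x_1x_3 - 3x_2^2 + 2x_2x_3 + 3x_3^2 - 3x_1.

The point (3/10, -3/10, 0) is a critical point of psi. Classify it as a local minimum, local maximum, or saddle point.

saddle point

The Hessian is constant: H = [[4, -6, 2], [-6, -6, 2], [2, 2, 6]].
Leading principal minors: Δ₁ = 4, Δ₂ = -60, Δ₃ = -400.
The minors fit neither the all-positive nor the alternating-sign pattern, so H is indefinite: a saddle point.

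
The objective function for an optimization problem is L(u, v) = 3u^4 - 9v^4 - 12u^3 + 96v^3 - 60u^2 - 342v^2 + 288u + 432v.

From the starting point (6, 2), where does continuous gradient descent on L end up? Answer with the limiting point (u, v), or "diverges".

(4, 3)

L is separable, so gradient descent decouples: u follows -∂L/∂u, v follows -∂L/∂v.
∂L/∂u = 12(u - 4)(u - 2)(u + 3); at u=6 this is 864, so u decreases.
∂L/∂v = -36(v - 4)(v - 3)(v - 1); at v=2 this is -72, so v increases.
u converges to its nearest critical value 4 (a local min of the u-part); v converges to 3. The iterate converges to (4, 3).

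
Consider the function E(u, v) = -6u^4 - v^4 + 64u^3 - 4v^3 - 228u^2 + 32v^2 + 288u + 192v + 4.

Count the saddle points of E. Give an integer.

E separates as a function of u plus a function of v, so ∇E=0 decouples.
∂E/∂u = -24(u - 4)(u - 3)(u - 1) = 0 at u ∈ {1, 3, 4}; ∂E/∂v = -4(v - 4)(v + 3)(v + 4) = 0 at v ∈ {-4, -3, 4}.
The Hessian is diagonal: diag(E_uu, E_vv). Second derivatives: E_uu(1)=-144, E_uu(3)=48, E_uu(4)=-72; E_vv(-4)=-32, E_vv(-3)=28, E_vv(4)=-224.
Saddle points occur where the two diagonal entries have opposite signs: (1, -3), (3, -4), (3, 4), (4, -3). Count: 4.

4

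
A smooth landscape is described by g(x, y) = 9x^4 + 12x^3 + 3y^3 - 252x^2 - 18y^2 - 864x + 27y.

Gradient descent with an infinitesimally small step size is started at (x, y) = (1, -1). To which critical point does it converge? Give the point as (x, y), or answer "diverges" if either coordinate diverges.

g is separable, so gradient descent decouples: x follows -∂g/∂x, y follows -∂g/∂y.
∂g/∂x = 36(x - 4)(x + 2)(x + 3); at x=1 this is -1296, so x increases.
∂g/∂y = 9(y - 3)(y - 1); at y=-1 this is 72, so y decreases.
The y-coordinate has no critical point in that direction and runs off to infinity.

diverges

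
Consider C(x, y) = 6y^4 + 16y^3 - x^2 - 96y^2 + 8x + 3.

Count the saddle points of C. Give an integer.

C separates as a function of x plus a function of y, so ∇C=0 decouples.
∂C/∂x = -2(x - 4) = 0 at x ∈ {4}; ∂C/∂y = 24y(y - 2)(y + 4) = 0 at y ∈ {-4, 0, 2}.
The Hessian is diagonal: diag(C_xx, C_yy). Second derivatives: C_xx(4)=-2; C_yy(-4)=576, C_yy(0)=-192, C_yy(2)=288.
Saddle points occur where the two diagonal entries have opposite signs: (4, -4), (4, 2). Count: 2.

2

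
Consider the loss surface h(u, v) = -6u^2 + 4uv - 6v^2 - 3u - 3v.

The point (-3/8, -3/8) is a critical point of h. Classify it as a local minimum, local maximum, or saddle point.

The Hessian of h is constant: H = [[-12, 4], [4, -12]].
det(H) = (-12)·(-12) − 4² = 128.
det(H) > 0 and tr(H) = -24 < 0, so H is negative definite and the point is a local maximum.

local maximum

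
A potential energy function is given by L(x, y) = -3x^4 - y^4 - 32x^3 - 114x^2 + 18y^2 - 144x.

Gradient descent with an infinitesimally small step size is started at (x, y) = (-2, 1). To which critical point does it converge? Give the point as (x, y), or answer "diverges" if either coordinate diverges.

(-3, 0)

L is separable, so gradient descent decouples: x follows -∂L/∂x, y follows -∂L/∂y.
∂L/∂x = -12(x + 1)(x + 3)(x + 4); at x=-2 this is 24, so x decreases.
∂L/∂y = -4y(y - 3)(y + 3); at y=1 this is 32, so y decreases.
x converges to its nearest critical value -3 (a local min of the x-part); y converges to 0. The iterate converges to (-3, 0).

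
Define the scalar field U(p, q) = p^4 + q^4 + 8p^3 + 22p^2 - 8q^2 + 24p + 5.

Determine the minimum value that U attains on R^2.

U(p,q) separates as A(p) + B(q) + 5, so its minimum is min A + min B + 5.
A'(p) = 4(p + 1)(p + 2)(p + 3) vanishes at p ∈ {-3, -2, -1}; B'(q) = 4q(q - 2)(q + 2) vanishes at q ∈ {-2, 0, 2}.
Local minima of A (where A''>0): A(-3)=-9, A(-1)=-9. Local minima of B: B(-2)=-16, B(2)=-16.
So the global minimum of U is A(-3) + B(-2) + 5 = -9 − 16 + 5 = -20, attained at (-3, -2).

-20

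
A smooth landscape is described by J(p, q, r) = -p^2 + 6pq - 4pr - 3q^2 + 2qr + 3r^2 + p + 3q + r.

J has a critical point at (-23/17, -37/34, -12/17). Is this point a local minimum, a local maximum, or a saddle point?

saddle point

The Hessian is constant: H = [[-2, 6, -4], [6, -6, 2], [-4, 2, 6]].
Leading principal minors: Δ₁ = -2, Δ₂ = -24, Δ₃ = -136.
The minors fit neither the all-positive nor the alternating-sign pattern, so H is indefinite: a saddle point.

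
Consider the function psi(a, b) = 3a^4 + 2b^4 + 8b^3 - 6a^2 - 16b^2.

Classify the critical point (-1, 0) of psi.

saddle point

The mixed partial ∂²psi/∂a∂b is 0, so the Hessian at any point is diag(psi_aa, psi_bb) = diag(12(3a^2 - 1), 8(3b^2 + 6b - 4)).
At (-1, 0): H = diag(24, -32).
The eigenvalues have opposite signs, so H is indefinite: a saddle point.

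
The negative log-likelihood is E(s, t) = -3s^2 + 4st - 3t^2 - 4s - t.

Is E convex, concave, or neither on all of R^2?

concave

E is quadratic, so its Hessian is the constant matrix H = [[-6, 4], [4, -6]].
det(H) = 20, tr(H) = -12.
det(H) > 0 and tr(H) < 0, so H is negative definite everywhere: concave.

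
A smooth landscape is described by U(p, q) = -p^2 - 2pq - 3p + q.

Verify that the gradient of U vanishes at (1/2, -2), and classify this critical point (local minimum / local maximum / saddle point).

∇U = (-2p - 2q - 3, -2p + 1); substituting (1/2, -2) gives ∇U = (0, 0), so (1/2, -2) is indeed a critical point.
The Hessian of U is constant: H = [[-2, -2], [-2, 0]].
det(H) = (-2)·0 − (-2)² = -4.
Since det(H) < 0, H is indefinite and the critical point is a saddle point.

saddle point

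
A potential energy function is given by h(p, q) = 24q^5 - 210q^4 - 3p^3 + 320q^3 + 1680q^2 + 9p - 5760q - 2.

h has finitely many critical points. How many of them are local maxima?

2

h separates as a function of p plus a function of q, so ∇h=0 decouples.
∂h/∂p = -9(p - 1)(p + 1) = 0 at p ∈ {-1, 1}; ∂h/∂q = 120(q - 4)(q - 3)(q - 2)(q + 2) = 0 at q ∈ {-2, 2, 3, 4}.
The Hessian is diagonal: diag(h_pp, h_qq). Second derivatives: h_pp(-1)=18, h_pp(1)=-18; h_qq(-2)=-14400, h_qq(2)=960, h_qq(3)=-600, h_qq(4)=1440.
Local maxima occur where both diagonal entries negative: (1, -2), (1, 3). Count: 2.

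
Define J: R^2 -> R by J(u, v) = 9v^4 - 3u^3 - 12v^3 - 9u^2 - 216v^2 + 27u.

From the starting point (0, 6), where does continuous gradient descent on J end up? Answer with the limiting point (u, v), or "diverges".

J is separable, so gradient descent decouples: u follows -∂J/∂u, v follows -∂J/∂v.
∂J/∂u = -9(u - 1)(u + 3); at u=0 this is 27, so u decreases.
∂J/∂v = 36v(v - 4)(v + 3); at v=6 this is 3888, so v decreases.
u converges to its nearest critical value -3 (a local min of the u-part); v converges to 4. The iterate converges to (-3, 4).

(-3, 4)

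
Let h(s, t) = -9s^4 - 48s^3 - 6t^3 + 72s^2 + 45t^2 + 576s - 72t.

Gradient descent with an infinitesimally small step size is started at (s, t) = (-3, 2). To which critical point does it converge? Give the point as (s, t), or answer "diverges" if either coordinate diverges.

(-2, 1)

h is separable, so gradient descent decouples: s follows -∂h/∂s, t follows -∂h/∂t.
∂h/∂s = -36(s - 2)(s + 2)(s + 4); at s=-3 this is -180, so s increases.
∂h/∂t = -18(t - 4)(t - 1); at t=2 this is 36, so t decreases.
s converges to its nearest critical value -2 (a local min of the s-part); t converges to 1. The iterate converges to (-2, 1).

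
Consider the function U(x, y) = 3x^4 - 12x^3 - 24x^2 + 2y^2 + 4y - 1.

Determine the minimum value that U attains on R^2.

-387

U(x,y) separates as P(x) + Q(y) − 1, so its minimum is min P + min Q − 1.
P'(x) = 12x(x - 4)(x + 1) vanishes at x ∈ {-1, 0, 4}; Q'(y) = 4y + 4 vanishes at y ∈ {-1}.
Local minima of P (where P''>0): P(-1)=-9, P(4)=-384. Local minima of Q: Q(-1)=-2.
So the global minimum of U is P(4) + Q(-1) − 1 = -384 − 2 − 1 = -387, attained at (4, -1).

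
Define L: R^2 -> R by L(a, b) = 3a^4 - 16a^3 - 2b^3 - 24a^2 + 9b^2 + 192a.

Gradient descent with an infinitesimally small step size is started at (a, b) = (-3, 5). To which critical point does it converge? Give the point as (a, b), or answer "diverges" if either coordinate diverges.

L is separable, so gradient descent decouples: a follows -∂L/∂a, b follows -∂L/∂b.
∂L/∂a = 12(a - 4)(a - 2)(a + 2); at a=-3 this is -420, so a increases.
∂L/∂b = -6b(b - 3); at b=5 this is -60, so b increases.
The b-coordinate has no critical point in that direction and runs off to infinity.

diverges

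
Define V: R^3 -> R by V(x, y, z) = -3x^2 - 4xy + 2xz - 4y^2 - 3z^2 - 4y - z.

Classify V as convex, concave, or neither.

V is quadratic, so its Hessian is the constant matrix H = [[-6, -4, 2], [-4, -8, 0], [2, 0, -6]].
Leading principal minors: -6, 32, -160.
Signs alternate −, +, − ⇒ H ≺ 0 ⇒ concave.

concave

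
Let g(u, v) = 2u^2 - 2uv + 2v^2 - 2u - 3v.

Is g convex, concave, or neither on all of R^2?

convex

g is quadratic, so its Hessian is the constant matrix H = [[4, -2], [-2, 4]].
det(H) = 12, tr(H) = 8.
det(H) > 0 and tr(H) > 0, so H is positive definite everywhere: convex.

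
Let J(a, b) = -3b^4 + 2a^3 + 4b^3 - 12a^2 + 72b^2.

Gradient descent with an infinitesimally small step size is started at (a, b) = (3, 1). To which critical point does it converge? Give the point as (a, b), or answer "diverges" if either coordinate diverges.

J is separable, so gradient descent decouples: a follows -∂J/∂a, b follows -∂J/∂b.
∂J/∂a = 6a(a - 4); at a=3 this is -18, so a increases.
∂J/∂b = -12b(b - 4)(b + 3); at b=1 this is 144, so b decreases.
a converges to its nearest critical value 4 (a local min of the a-part); b converges to 0. The iterate converges to (4, 0).

(4, 0)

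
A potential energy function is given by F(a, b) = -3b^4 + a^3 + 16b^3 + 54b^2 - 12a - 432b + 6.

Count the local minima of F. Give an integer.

F separates as a function of a plus a function of b, so ∇F=0 decouples.
∂F/∂a = 3(a - 2)(a + 2) = 0 at a ∈ {-2, 2}; ∂F/∂b = -12(b - 4)(b - 3)(b + 3) = 0 at b ∈ {-3, 3, 4}.
The Hessian is diagonal: diag(F_aa, F_bb). Second derivatives: F_aa(-2)=-12, F_aa(2)=12; F_bb(-3)=-504, F_bb(3)=72, F_bb(4)=-84.
Local minima occur where both diagonal entries positive: (2, 3). Count: 1.

1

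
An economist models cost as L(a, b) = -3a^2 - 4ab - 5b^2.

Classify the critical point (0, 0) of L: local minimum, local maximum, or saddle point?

local maximum

The Hessian of L is constant: H = [[-6, -4], [-4, -10]].
det(H) = (-6)·(-10) − (-4)² = 44.
det(H) > 0 and tr(H) = -16 < 0, so H is negative definite and the point is a local maximum.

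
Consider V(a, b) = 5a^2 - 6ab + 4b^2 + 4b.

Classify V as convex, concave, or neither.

V is quadratic, so its Hessian is the constant matrix H = [[10, -6], [-6, 8]].
det(H) = 44, tr(H) = 18.
det(H) > 0 and tr(H) > 0, so H is positive definite everywhere: convex.

convex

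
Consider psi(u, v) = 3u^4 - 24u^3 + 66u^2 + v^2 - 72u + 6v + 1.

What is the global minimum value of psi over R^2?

-35

psi(u,v) separates as P(u) + Q(v) + 1, so its minimum is min P + min Q + 1.
P'(u) = 12(u - 3)(u - 2)(u - 1) vanishes at u ∈ {1, 2, 3}; Q'(v) = 2v + 6 vanishes at v ∈ {-3}.
Local minima of P (where P''>0): P(1)=-27, P(3)=-27. Local minima of Q: Q(-3)=-9.
So the global minimum of psi is P(1) + Q(-3) + 1 = -27 − 9 + 1 = -35, attained at (1, -3).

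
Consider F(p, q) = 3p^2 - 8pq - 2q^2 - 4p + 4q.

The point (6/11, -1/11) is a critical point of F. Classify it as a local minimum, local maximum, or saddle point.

saddle point

The Hessian of F is constant: H = [[6, -8], [-8, -4]].
det(H) = 6·(-4) − (-8)² = -88.
Since det(H) < 0, H is indefinite and the critical point is a saddle point.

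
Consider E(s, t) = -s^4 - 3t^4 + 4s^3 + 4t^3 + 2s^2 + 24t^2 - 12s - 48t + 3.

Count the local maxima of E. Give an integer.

E separates as a function of s plus a function of t, so ∇E=0 decouples.
∂E/∂s = -4(s - 3)(s - 1)(s + 1) = 0 at s ∈ {-1, 1, 3}; ∂E/∂t = -12(t - 2)(t - 1)(t + 2) = 0 at t ∈ {-2, 1, 2}.
The Hessian is diagonal: diag(E_ss, E_tt). Second derivatives: E_ss(-1)=-32, E_ss(1)=16, E_ss(3)=-32; E_tt(-2)=-144, E_tt(1)=36, E_tt(2)=-48.
Local maxima occur where both diagonal entries negative: (-1, -2), (-1, 2), (3, -2), (3, 2). Count: 4.

4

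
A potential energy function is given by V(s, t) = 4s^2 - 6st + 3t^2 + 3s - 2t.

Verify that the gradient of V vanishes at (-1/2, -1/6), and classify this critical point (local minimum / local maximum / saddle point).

local minimum

∇V = (8s - 6t + 3, -6s + 6t - 2); substituting (-1/2, -1/6) gives ∇V = (0, 0), so (-1/2, -1/6) is indeed a critical point.
The Hessian of V is constant: H = [[8, -6], [-6, 6]].
det(H) = 8·6 − (-6)² = 12.
det(H) > 0 and tr(H) = 14 > 0, so H is positive definite and the point is a local minimum.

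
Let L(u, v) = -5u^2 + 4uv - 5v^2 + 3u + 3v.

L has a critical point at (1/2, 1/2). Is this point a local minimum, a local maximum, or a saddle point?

local maximum

The Hessian of L is constant: H = [[-10, 4], [4, -10]].
det(H) = (-10)·(-10) − 4² = 84.
det(H) > 0 and tr(H) = -20 < 0, so H is negative definite and the point is a local maximum.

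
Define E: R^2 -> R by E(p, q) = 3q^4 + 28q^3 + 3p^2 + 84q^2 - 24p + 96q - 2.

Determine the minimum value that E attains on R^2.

-114

E(p,q) separates as A(p) + B(q) − 2, so its minimum is min A + min B − 2.
A'(p) = 6p - 24 vanishes at p ∈ {4}; B'(q) = 12(q + 1)(q + 2)(q + 4) vanishes at q ∈ {-4, -2, -1}.
Local minima of A (where A''>0): A(4)=-48. Local minima of B: B(-4)=-64, B(-1)=-37.
So the global minimum of E is A(4) + B(-4) − 2 = -48 − 64 − 2 = -114, attained at (4, -4).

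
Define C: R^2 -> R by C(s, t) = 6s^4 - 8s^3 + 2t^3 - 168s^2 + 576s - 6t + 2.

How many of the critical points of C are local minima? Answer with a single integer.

2

C separates as a function of s plus a function of t, so ∇C=0 decouples.
∂C/∂s = 24(s - 3)(s - 2)(s + 4) = 0 at s ∈ {-4, 2, 3}; ∂C/∂t = 6(t - 1)(t + 1) = 0 at t ∈ {-1, 1}.
The Hessian is diagonal: diag(C_ss, C_tt). Second derivatives: C_ss(-4)=1008, C_ss(2)=-144, C_ss(3)=168; C_tt(-1)=-12, C_tt(1)=12.
Local minima occur where both diagonal entries positive: (-4, 1), (3, 1). Count: 2.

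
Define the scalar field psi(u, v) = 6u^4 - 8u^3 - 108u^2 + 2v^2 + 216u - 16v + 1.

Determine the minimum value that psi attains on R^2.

psi(u,v) separates as P(u) + Q(v) + 1, so its minimum is min P + min Q + 1.
P'(u) = 24(u - 3)(u - 1)(u + 3) vanishes at u ∈ {-3, 1, 3}; Q'(v) = 4v - 16 vanishes at v ∈ {4}.
Local minima of P (where P''>0): P(-3)=-918, P(3)=-54. Local minima of Q: Q(4)=-32.
So the global minimum of psi is P(-3) + Q(4) + 1 = -918 − 32 + 1 = -949, attained at (-3, 4).

-949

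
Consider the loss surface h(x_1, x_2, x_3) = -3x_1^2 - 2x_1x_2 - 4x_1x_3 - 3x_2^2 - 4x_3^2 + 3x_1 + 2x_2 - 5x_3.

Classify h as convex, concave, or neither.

h is quadratic, so its Hessian is the constant matrix H = [[-6, -2, -4], [-2, -6, 0], [-4, 0, -8]].
Leading principal minors: -6, 32, -160.
Signs alternate −, +, − ⇒ H ≺ 0 ⇒ concave.

concave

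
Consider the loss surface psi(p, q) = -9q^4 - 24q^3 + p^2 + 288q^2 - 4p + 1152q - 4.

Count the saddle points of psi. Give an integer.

2

psi separates as a function of p plus a function of q, so ∇psi=0 decouples.
∂psi/∂p = 2(p - 2) = 0 at p ∈ {2}; ∂psi/∂q = -36(q - 4)(q + 2)(q + 4) = 0 at q ∈ {-4, -2, 4}.
The Hessian is diagonal: diag(psi_pp, psi_qq). Second derivatives: psi_pp(2)=2; psi_qq(-4)=-576, psi_qq(-2)=432, psi_qq(4)=-1728.
Saddle points occur where the two diagonal entries have opposite signs: (2, -4), (2, 4). Count: 2.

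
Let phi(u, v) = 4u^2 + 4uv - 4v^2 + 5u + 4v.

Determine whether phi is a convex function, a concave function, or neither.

phi is quadratic, so its Hessian is the constant matrix H = [[8, 4], [4, -8]].
det(H) = -80, tr(H) = 0.
det(H) < 0, so H is indefinite: neither convex nor concave.

neither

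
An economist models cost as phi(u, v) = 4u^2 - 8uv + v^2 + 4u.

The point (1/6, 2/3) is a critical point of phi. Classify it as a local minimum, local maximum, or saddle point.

The Hessian of phi is constant: H = [[8, -8], [-8, 2]].
det(H) = 8·2 − (-8)² = -48.
Since det(H) < 0, H is indefinite and the critical point is a saddle point.

saddle point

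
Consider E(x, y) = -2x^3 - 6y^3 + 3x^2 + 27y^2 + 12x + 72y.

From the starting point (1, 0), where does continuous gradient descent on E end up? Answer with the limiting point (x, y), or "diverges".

E is separable, so gradient descent decouples: x follows -∂E/∂x, y follows -∂E/∂y.
∂E/∂x = -6(x - 2)(x + 1); at x=1 this is 12, so x decreases.
∂E/∂y = -18(y - 4)(y + 1); at y=0 this is 72, so y decreases.
x converges to its nearest critical value -1 (a local min of the x-part); y converges to -1. The iterate converges to (-1, -1).

(-1, -1)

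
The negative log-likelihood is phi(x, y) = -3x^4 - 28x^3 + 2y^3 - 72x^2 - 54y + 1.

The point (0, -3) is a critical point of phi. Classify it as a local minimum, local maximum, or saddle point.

The mixed partial ∂²phi/∂x∂y is 0, so the Hessian at any point is diag(phi_xx, phi_yy) = diag(-12(3x^2 + 14x + 12), 12y).
At (0, -3): H = diag(-144, -36).
Both eigenvalues are negative, so H is negative definite: a local maximum.

local maximum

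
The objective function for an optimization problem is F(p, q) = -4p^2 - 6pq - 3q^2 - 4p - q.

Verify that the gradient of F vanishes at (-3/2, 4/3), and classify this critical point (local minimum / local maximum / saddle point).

∇F = (-8p - 6q - 4, -6p - 6q - 1); substituting (-3/2, 4/3) gives ∇F = (0, 0), so (-3/2, 4/3) is indeed a critical point.
The Hessian of F is constant: H = [[-8, -6], [-6, -6]].
det(H) = (-8)·(-6) − (-6)² = 12.
det(H) > 0 and tr(H) = -14 < 0, so H is negative definite and the point is a local maximum.

local maximum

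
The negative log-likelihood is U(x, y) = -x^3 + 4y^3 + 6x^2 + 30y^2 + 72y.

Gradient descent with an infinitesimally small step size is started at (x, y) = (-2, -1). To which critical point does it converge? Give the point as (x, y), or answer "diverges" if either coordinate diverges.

(0, -2)

U is separable, so gradient descent decouples: x follows -∂U/∂x, y follows -∂U/∂y.
∂U/∂x = -3x(x - 4); at x=-2 this is -36, so x increases.
∂U/∂y = 12(y + 2)(y + 3); at y=-1 this is 24, so y decreases.
x converges to its nearest critical value 0 (a local min of the x-part); y converges to -2. The iterate converges to (0, -2).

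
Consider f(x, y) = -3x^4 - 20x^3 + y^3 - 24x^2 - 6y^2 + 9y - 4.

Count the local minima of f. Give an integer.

f separates as a function of x plus a function of y, so ∇f=0 decouples.
∂f/∂x = -12x(x + 1)(x + 4) = 0 at x ∈ {-4, -1, 0}; ∂f/∂y = 3(y - 3)(y - 1) = 0 at y ∈ {1, 3}.
The Hessian is diagonal: diag(f_xx, f_yy). Second derivatives: f_xx(-4)=-144, f_xx(-1)=36, f_xx(0)=-48; f_yy(1)=-6, f_yy(3)=6.
Local minima occur where both diagonal entries positive: (-1, 3). Count: 1.

1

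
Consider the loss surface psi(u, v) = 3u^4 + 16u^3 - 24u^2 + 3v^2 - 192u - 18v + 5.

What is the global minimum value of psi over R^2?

-326

psi(u,v) separates as P(u) + Q(v) + 5, so its minimum is min P + min Q + 5.
P'(u) = 12(u - 2)(u + 2)(u + 4) vanishes at u ∈ {-4, -2, 2}; Q'(v) = 6v - 18 vanishes at v ∈ {3}.
Local minima of P (where P''>0): P(-4)=128, P(2)=-304. Local minima of Q: Q(3)=-27.
So the global minimum of psi is P(2) + Q(3) + 5 = -304 − 27 + 5 = -326, attained at (2, 3).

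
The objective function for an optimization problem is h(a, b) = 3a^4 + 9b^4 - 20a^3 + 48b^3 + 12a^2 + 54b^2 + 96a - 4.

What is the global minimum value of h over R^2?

-146

h(a,b) separates as P(a) + Q(b) − 4, so its minimum is min P + min Q − 4.
P'(a) = 12(a - 4)(a - 2)(a + 1) vanishes at a ∈ {-1, 2, 4}; Q'(b) = 36b(b + 1)(b + 3) vanishes at b ∈ {-3, -1, 0}.
Local minima of P (where P''>0): P(-1)=-61, P(4)=64. Local minima of Q: Q(-3)=-81, Q(0)=0.
So the global minimum of h is P(-1) + Q(-3) − 4 = -61 − 81 − 4 = -146, attained at (-1, -3).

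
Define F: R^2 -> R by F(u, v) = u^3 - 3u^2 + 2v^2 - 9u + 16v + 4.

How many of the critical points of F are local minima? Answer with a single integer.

1

F separates as a function of u plus a function of v, so ∇F=0 decouples.
∂F/∂u = 3(u - 3)(u + 1) = 0 at u ∈ {-1, 3}; ∂F/∂v = 4(v + 4) = 0 at v ∈ {-4}.
The Hessian is diagonal: diag(F_uu, F_vv). Second derivatives: F_uu(-1)=-12, F_uu(3)=12; F_vv(-4)=4.
Local minima occur where both diagonal entries positive: (3, -4). Count: 1.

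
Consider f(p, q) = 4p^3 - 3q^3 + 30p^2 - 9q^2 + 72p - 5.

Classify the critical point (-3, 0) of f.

local maximum

The mixed partial ∂²f/∂p∂q is 0, so the Hessian at any point is diag(f_pp, f_qq) = diag(12(2p + 5), -18(q + 1)).
At (-3, 0): H = diag(-12, -18).
Both eigenvalues are negative, so H is negative definite: a local maximum.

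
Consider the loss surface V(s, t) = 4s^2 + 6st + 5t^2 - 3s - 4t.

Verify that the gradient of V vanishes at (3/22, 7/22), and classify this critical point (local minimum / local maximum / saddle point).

∇V = (8s + 6t - 3, 6s + 10t - 4); substituting (3/22, 7/22) gives ∇V = (0, 0), so (3/22, 7/22) is indeed a critical point.
The Hessian of V is constant: H = [[8, 6], [6, 10]].
det(H) = 8·10 − 6² = 44.
det(H) > 0 and tr(H) = 18 > 0, so H is positive definite and the point is a local minimum.

local minimum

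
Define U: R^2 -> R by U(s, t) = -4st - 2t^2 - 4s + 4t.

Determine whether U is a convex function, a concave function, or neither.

U is quadratic, so its Hessian is the constant matrix H = [[0, -4], [-4, -4]].
det(H) = -16, tr(H) = -4.
det(H) < 0, so H is indefinite: neither convex nor concave.

neither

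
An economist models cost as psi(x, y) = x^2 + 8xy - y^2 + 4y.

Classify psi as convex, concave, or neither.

psi is quadratic, so its Hessian is the constant matrix H = [[2, 8], [8, -2]].
det(H) = -68, tr(H) = 0.
det(H) < 0, so H is indefinite: neither convex nor concave.

neither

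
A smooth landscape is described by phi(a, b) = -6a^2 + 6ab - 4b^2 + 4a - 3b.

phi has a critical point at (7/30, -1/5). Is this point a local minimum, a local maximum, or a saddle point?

The Hessian of phi is constant: H = [[-12, 6], [6, -8]].
det(H) = (-12)·(-8) − 6² = 60.
det(H) > 0 and tr(H) = -20 < 0, so H is negative definite and the point is a local maximum.

local maximum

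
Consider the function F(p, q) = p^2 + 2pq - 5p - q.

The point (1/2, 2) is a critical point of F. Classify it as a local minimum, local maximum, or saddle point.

The Hessian of F is constant: H = [[2, 2], [2, 0]].
det(H) = 2·0 − 2² = -4.
Since det(H) < 0, H is indefinite and the critical point is a saddle point.

saddle point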